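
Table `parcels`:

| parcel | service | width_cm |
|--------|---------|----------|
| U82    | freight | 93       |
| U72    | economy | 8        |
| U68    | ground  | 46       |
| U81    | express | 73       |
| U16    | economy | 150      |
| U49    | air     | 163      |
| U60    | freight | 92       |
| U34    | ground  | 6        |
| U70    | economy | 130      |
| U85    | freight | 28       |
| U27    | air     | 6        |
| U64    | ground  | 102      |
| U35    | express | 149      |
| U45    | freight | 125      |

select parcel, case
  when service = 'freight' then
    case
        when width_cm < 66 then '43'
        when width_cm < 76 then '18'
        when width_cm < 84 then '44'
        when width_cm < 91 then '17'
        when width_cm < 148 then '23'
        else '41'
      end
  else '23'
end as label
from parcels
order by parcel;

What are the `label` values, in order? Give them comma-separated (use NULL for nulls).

23, 23, 23, 23, 23, 23, 23, 23, 23, 23, 23, 23, 23, 43

parcel=U16: service='economy' → outer ELSE → 23
parcel=U27: service='air' → outer ELSE → 23
parcel=U34: service='ground' → outer ELSE → 23
parcel=U35: service='express' → outer ELSE → 23
parcel=U45: service='freight' → inner[width_cm < 148] → 23
parcel=U49: service='air' → outer ELSE → 23
parcel=U60: service='freight' → inner[width_cm < 148] → 23
parcel=U64: service='ground' → outer ELSE → 23
parcel=U68: service='ground' → outer ELSE → 23
parcel=U70: service='economy' → outer ELSE → 23
parcel=U72: service='economy' → outer ELSE → 23
parcel=U81: service='express' → outer ELSE → 23
parcel=U82: service='freight' → inner[width_cm < 148] → 23
parcel=U85: service='freight' → inner[width_cm < 66] → 43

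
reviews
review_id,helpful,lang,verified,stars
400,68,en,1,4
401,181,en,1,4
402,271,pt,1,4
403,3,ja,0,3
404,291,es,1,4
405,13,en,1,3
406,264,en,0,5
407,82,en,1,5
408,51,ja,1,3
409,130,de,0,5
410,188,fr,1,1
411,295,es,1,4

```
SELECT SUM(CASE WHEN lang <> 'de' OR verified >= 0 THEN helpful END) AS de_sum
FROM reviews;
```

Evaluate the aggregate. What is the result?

1837

review_id=400: ✓ → 68
review_id=401: ✓ → 181
review_id=402: ✓ → 271
review_id=403: ✓ → 3
review_id=404: ✓ → 291
review_id=405: ✓ → 13
review_id=406: ✓ → 264
review_id=407: ✓ → 82
review_id=408: ✓ → 51
review_id=409: ✓ → 130
review_id=410: ✓ → 188
review_id=411: ✓ → 295
de_sum = 68 + 181 + 271 + 3 + 291 + 13 + 264 + 82 + 51 + 130 + 188 + 295 = 1837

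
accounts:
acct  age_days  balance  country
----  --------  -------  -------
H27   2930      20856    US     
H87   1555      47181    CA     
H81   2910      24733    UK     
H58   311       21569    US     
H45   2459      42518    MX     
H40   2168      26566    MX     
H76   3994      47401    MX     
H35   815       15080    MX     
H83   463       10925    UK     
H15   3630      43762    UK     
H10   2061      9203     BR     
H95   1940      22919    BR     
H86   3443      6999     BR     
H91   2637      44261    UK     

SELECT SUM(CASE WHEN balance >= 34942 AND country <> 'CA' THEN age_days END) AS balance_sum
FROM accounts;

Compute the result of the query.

acct=H27: ✗
acct=H87: ✗
acct=H81: ✗
acct=H58: ✗
acct=H45: ✓ → 2459
acct=H40: ✗
acct=H76: ✓ → 3994
acct=H35: ✗
acct=H83: ✗
acct=H15: ✓ → 3630
acct=H10: ✗
acct=H95: ✗
acct=H86: ✗
acct=H91: ✓ → 2637
balance_sum = 2459 + 3994 + 3630 + 2637 = 12720

12720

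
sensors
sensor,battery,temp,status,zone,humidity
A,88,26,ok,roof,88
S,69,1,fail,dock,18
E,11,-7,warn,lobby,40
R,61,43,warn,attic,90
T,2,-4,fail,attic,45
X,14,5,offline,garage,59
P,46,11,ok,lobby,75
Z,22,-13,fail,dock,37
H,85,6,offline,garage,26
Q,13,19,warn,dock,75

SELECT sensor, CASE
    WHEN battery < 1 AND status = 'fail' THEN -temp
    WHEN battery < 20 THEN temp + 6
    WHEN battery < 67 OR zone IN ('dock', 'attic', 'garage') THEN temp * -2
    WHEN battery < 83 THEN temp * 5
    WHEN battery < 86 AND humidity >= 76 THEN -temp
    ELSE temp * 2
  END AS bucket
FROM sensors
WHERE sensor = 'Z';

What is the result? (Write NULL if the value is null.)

26

sensor = Z: battery=22, temp=-13, status=fail, zone=dock, humidity=37.
battery < 1 AND status = 'fail' → false
battery < 20 → false
battery < 67 OR zone IN ('dock', 'attic', 'garage') → true → 26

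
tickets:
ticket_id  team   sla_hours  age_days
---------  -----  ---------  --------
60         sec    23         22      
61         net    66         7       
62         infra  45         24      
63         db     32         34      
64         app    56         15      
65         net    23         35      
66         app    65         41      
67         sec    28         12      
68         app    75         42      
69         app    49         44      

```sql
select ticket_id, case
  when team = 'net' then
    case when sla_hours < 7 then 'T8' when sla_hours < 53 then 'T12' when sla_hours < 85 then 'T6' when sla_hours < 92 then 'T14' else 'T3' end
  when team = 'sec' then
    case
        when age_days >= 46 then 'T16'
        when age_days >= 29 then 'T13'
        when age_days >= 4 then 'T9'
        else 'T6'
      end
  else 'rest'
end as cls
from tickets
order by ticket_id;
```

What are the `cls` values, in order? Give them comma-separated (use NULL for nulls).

ticket_id=60: team='sec' → inner[age_days >= 4] → T9
ticket_id=61: team='net' → inner[sla_hours < 85] → T6
ticket_id=62: team='infra' → outer ELSE → rest
ticket_id=63: team='db' → outer ELSE → rest
ticket_id=64: team='app' → outer ELSE → rest
ticket_id=65: team='net' → inner[sla_hours < 53] → T12
ticket_id=66: team='app' → outer ELSE → rest
ticket_id=67: team='sec' → inner[age_days >= 4] → T9
ticket_id=68: team='app' → outer ELSE → rest
ticket_id=69: team='app' → outer ELSE → rest

T9, T6, rest, rest, rest, T12, rest, T9, rest, rest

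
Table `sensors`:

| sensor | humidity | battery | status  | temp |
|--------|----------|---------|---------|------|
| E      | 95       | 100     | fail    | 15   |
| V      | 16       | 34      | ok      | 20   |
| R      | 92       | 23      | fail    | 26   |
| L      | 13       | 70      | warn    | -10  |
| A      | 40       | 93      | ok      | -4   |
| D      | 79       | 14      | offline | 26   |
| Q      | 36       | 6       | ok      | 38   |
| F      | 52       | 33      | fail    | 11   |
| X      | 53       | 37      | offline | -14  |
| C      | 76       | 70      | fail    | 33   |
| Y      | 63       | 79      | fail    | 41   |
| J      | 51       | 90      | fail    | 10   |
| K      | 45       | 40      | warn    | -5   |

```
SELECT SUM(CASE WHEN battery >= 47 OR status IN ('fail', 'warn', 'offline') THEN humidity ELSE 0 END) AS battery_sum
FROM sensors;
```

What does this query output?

659

sensor=E: ✓ → 95
sensor=V: ✗
sensor=R: ✓ → 92
sensor=L: ✓ → 13
sensor=A: ✓ → 40
sensor=D: ✓ → 79
sensor=Q: ✗
sensor=F: ✓ → 52
sensor=X: ✓ → 53
sensor=C: ✓ → 76
sensor=Y: ✓ → 63
sensor=J: ✓ → 51
sensor=K: ✓ → 45
battery_sum = 95 + 92 + 13 + 40 + 79 + 52 + 53 + 76 + 63 + 51 + 45 = 659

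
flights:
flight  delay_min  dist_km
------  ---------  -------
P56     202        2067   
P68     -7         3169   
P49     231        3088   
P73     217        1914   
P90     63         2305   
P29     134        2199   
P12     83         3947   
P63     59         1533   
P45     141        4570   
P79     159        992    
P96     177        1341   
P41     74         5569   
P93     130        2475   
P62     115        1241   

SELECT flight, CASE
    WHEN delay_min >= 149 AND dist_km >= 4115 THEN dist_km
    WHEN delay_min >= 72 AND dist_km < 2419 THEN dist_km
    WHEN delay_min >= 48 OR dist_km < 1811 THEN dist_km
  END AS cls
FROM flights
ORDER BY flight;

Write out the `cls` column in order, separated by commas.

3947, 2199, 5569, 4570, 3088, 2067, 1241, 1533, NULL, 1914, 992, 2305, 2475, 1341

flight=P12: delay_min >= 48 OR dist_km < 1811 → 3947
flight=P29: delay_min >= 72 AND dist_km < 2419 → 2199
flight=P41: delay_min >= 48 OR dist_km < 1811 → 5569
flight=P45: delay_min >= 48 OR dist_km < 1811 → 4570
flight=P49: delay_min >= 48 OR dist_km < 1811 → 3088
flight=P56: delay_min >= 72 AND dist_km < 2419 → 2067
flight=P62: delay_min >= 72 AND dist_km < 2419 → 1241
flight=P63: delay_min >= 48 OR dist_km < 1811 → 1533
flight=P68: (no match → NULL) → NULL
flight=P73: delay_min >= 72 AND dist_km < 2419 → 1914
flight=P79: delay_min >= 72 AND dist_km < 2419 → 992
flight=P90: delay_min >= 48 OR dist_km < 1811 → 2305
flight=P93: delay_min >= 48 OR dist_km < 1811 → 2475
flight=P96: delay_min >= 72 AND dist_km < 2419 → 1341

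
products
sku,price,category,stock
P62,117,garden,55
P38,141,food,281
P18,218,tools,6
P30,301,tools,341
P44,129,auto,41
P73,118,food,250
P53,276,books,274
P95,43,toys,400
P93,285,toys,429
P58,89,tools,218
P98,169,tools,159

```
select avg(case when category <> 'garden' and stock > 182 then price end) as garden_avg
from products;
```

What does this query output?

sku=P62: ✗
sku=P38: ✓ → 141
sku=P18: ✗
sku=P30: ✓ → 301
sku=P44: ✗
sku=P73: ✓ → 118
sku=P53: ✓ → 276
sku=P95: ✓ → 43
sku=P93: ✓ → 285
sku=P58: ✓ → 89
sku=P98: ✗
garden_avg = (141 + 301 + 118 + 276 + 43 + 285 + 89) / 7 = 179

179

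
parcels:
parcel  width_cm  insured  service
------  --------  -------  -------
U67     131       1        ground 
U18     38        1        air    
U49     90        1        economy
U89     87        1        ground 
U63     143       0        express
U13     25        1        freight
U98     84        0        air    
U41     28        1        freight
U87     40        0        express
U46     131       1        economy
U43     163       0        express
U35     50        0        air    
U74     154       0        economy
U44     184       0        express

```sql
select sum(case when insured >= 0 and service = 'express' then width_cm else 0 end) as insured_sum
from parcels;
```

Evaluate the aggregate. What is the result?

530

parcel=U67: ✗
parcel=U18: ✗
parcel=U49: ✗
parcel=U89: ✗
parcel=U63: ✓ → 143
parcel=U13: ✗
parcel=U98: ✗
parcel=U41: ✗
parcel=U87: ✓ → 40
parcel=U46: ✗
parcel=U43: ✓ → 163
parcel=U35: ✗
parcel=U74: ✗
parcel=U44: ✓ → 184
insured_sum = 143 + 40 + 163 + 184 = 530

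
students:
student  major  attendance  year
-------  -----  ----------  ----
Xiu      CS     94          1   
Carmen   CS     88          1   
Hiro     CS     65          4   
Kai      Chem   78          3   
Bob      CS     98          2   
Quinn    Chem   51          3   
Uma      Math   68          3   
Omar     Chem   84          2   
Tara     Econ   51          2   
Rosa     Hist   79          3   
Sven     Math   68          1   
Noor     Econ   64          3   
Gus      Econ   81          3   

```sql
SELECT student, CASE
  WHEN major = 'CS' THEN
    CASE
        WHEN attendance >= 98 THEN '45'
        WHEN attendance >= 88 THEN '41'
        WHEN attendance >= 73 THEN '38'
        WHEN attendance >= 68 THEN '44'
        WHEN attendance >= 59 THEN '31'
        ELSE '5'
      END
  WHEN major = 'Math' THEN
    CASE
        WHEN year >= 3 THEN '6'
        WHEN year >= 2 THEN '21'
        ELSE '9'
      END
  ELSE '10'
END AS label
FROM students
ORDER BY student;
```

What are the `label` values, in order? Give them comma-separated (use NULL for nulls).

student=Bob: major='CS' → inner[attendance >= 98] → 45
student=Carmen: major='CS' → inner[attendance >= 88] → 41
student=Gus: major='Econ' → outer ELSE → 10
student=Hiro: major='CS' → inner[attendance >= 59] → 31
student=Kai: major='Chem' → outer ELSE → 10
student=Noor: major='Econ' → outer ELSE → 10
student=Omar: major='Chem' → outer ELSE → 10
student=Quinn: major='Chem' → outer ELSE → 10
student=Rosa: major='Hist' → outer ELSE → 10
student=Sven: major='Math' → inner[ELSE] → 9
student=Tara: major='Econ' → outer ELSE → 10
student=Uma: major='Math' → inner[year >= 3] → 6
student=Xiu: major='CS' → inner[attendance >= 88] → 41

45, 41, 10, 31, 10, 10, 10, 10, 10, 9, 10, 6, 41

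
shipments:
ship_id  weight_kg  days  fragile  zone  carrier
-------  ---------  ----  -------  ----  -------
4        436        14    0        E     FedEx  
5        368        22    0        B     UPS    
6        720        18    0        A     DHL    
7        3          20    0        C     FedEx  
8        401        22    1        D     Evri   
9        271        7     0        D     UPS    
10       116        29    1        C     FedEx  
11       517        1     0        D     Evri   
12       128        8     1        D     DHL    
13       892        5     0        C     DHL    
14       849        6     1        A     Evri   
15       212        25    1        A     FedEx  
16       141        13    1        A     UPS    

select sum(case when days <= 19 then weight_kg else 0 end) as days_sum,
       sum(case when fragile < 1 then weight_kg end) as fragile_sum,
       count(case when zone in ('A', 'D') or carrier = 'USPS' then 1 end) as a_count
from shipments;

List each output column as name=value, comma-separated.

[days_sum: days <= 19]
ship_id=4: ✓ → 436
ship_id=5: ✗
ship_id=6: ✓ → 720
ship_id=7: ✗
ship_id=8: ✗
ship_id=9: ✓ → 271
ship_id=10: ✗
ship_id=11: ✓ → 517
ship_id=12: ✓ → 128
ship_id=13: ✓ → 892
ship_id=14: ✓ → 849
ship_id=15: ✗
ship_id=16: ✓ → 141
days_sum = 436 + 720 + 271 + 517 + 128 + 892 + 849 + 141 = 3954
—
[fragile_sum: fragile < 1]
ship_id=4: ✓ → 436
ship_id=5: ✓ → 368
ship_id=6: ✓ → 720
ship_id=7: ✓ → 3
ship_id=8: ✗
ship_id=9: ✓ → 271
ship_id=10: ✗
ship_id=11: ✓ → 517
ship_id=12: ✗
ship_id=13: ✓ → 892
ship_id=14: ✗
ship_id=15: ✗
ship_id=16: ✗
fragile_sum = 436 + 368 + 720 + 3 + 271 + 517 + 892 = 3207
—
[a_count: zone in ('A', 'D') or carrier = 'USPS']
ship_id=4: ✗
ship_id=5: ✗
ship_id=6: ✓ → 1
ship_id=7: ✗
ship_id=8: ✓ → 1
ship_id=9: ✓ → 1
ship_id=10: ✗
ship_id=11: ✓ → 1
ship_id=12: ✓ → 1
ship_id=13: ✗
ship_id=14: ✓ → 1
ship_id=15: ✓ → 1
ship_id=16: ✓ → 1
a_count = COUNT(1, 1, 1, 1, 1, 1, 1, 1) = 8

days_sum=3954, fragile_sum=3207, a_count=8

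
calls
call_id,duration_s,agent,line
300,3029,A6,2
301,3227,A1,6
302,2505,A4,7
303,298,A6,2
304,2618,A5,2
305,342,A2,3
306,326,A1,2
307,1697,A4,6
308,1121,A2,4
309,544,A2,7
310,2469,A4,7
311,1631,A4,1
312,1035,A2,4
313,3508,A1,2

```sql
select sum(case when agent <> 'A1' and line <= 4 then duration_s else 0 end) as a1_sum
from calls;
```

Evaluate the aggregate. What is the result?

call_id=300: ✓ → 3029
call_id=301: ✗
call_id=302: ✗
call_id=303: ✓ → 298
call_id=304: ✓ → 2618
call_id=305: ✓ → 342
call_id=306: ✗
call_id=307: ✗
call_id=308: ✓ → 1121
call_id=309: ✗
call_id=310: ✗
call_id=311: ✓ → 1631
call_id=312: ✓ → 1035
call_id=313: ✗
a1_sum = 3029 + 298 + 2618 + 342 + 1121 + 1631 + 1035 = 10074

10074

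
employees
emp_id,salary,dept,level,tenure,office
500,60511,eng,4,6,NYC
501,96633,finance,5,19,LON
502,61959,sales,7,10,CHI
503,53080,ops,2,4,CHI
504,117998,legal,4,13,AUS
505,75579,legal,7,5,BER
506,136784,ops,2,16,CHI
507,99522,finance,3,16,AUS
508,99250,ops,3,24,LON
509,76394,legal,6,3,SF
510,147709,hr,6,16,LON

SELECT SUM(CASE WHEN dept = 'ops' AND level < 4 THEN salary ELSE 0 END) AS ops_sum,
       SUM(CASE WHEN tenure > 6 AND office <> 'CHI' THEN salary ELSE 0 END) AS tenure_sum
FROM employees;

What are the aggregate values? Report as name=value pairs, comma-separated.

ops_sum=289114, tenure_sum=561112

[ops_sum: dept = 'ops' AND level < 4]
emp_id=500: ✗
emp_id=501: ✗
emp_id=502: ✗
emp_id=503: ✓ → 53080
emp_id=504: ✗
emp_id=505: ✗
emp_id=506: ✓ → 136784
emp_id=507: ✗
emp_id=508: ✓ → 99250
emp_id=509: ✗
emp_id=510: ✗
ops_sum = 53080 + 136784 + 99250 = 289114
—
[tenure_sum: tenure > 6 AND office <> 'CHI']
emp_id=500: ✗
emp_id=501: ✓ → 96633
emp_id=502: ✗
emp_id=503: ✗
emp_id=504: ✓ → 117998
emp_id=505: ✗
emp_id=506: ✗
emp_id=507: ✓ → 99522
emp_id=508: ✓ → 99250
emp_id=509: ✗
emp_id=510: ✓ → 147709
tenure_sum = 96633 + 117998 + 99522 + 99250 + 147709 = 561112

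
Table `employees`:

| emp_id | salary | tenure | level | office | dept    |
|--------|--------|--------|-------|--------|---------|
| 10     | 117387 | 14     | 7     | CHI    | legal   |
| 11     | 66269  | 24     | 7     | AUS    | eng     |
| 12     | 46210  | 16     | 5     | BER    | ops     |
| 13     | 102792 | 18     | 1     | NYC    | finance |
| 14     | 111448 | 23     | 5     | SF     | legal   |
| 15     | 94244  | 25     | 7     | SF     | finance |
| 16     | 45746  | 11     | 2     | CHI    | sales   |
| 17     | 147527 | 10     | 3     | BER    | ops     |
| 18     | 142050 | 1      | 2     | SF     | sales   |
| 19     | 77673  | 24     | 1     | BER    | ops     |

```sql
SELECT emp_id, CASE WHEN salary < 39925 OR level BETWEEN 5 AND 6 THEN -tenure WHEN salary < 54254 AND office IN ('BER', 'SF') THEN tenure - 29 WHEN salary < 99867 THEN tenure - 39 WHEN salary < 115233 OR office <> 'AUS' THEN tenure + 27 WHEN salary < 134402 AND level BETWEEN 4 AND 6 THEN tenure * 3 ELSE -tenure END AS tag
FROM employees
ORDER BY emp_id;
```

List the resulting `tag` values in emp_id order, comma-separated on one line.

41, -15, -16, 45, -23, -14, -28, 37, 28, -15

emp_id=10: salary < 115233 OR office <> 'AUS' → 41
emp_id=11: salary < 99867 → -15
emp_id=12: salary < 39925 OR level BETWEEN 5 AND 6 → -16
emp_id=13: salary < 115233 OR office <> 'AUS' → 45
emp_id=14: salary < 39925 OR level BETWEEN 5 AND 6 → -23
emp_id=15: salary < 99867 → -14
emp_id=16: salary < 99867 → -28
emp_id=17: salary < 115233 OR office <> 'AUS' → 37
emp_id=18: salary < 115233 OR office <> 'AUS' → 28
emp_id=19: salary < 99867 → -15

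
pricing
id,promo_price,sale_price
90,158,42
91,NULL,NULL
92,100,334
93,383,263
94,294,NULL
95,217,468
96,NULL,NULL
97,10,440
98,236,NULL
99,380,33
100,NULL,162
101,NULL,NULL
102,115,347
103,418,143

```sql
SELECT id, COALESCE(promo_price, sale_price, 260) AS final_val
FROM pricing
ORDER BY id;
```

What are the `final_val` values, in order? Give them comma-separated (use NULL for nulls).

id=90: promo_price=158 → 158
id=91: promo_price=NULL, sale_price=NULL, → literal 260 → 260
id=92: promo_price=100 → 100
id=93: promo_price=383 → 383
id=94: promo_price=294 → 294
id=95: promo_price=217 → 217
id=96: promo_price=NULL, sale_price=NULL, → literal 260 → 260
id=97: promo_price=10 → 10
id=98: promo_price=236 → 236
id=99: promo_price=380 → 380
id=100: promo_price=NULL, sale_price=162 → 162
id=101: promo_price=NULL, sale_price=NULL, → literal 260 → 260
id=102: promo_price=115 → 115
id=103: promo_price=418 → 418

158, 260, 100, 383, 294, 217, 260, 10, 236, 380, 162, 260, 115, 418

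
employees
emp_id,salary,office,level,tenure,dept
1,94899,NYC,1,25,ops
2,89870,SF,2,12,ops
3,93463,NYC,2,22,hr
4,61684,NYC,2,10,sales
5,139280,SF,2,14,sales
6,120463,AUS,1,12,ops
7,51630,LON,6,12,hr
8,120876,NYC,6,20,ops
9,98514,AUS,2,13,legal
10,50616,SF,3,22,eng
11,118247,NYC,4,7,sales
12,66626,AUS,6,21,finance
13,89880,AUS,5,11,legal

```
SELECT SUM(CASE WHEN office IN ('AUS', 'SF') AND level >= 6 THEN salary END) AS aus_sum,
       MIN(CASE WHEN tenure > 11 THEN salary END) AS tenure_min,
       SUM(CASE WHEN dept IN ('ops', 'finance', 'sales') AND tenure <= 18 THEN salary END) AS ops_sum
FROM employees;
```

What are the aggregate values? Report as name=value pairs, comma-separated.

aus_sum=66626, tenure_min=50616, ops_sum=529544

[aus_sum: office IN ('AUS', 'SF') AND level >= 6]
emp_id=1: ✗
emp_id=2: ✗
emp_id=3: ✗
emp_id=4: ✗
emp_id=5: ✗
emp_id=6: ✗
emp_id=7: ✗
emp_id=8: ✗
emp_id=9: ✗
emp_id=10: ✗
emp_id=11: ✗
emp_id=12: ✓ → 66626
emp_id=13: ✗
aus_sum = 66626
—
[tenure_min: tenure > 11]
emp_id=1: ✓ → 94899
emp_id=2: ✓ → 89870
emp_id=3: ✓ → 93463
emp_id=4: ✗
emp_id=5: ✓ → 139280
emp_id=6: ✓ → 120463
emp_id=7: ✓ → 51630
emp_id=8: ✓ → 120876
emp_id=9: ✓ → 98514
emp_id=10: ✓ → 50616
emp_id=11: ✗
emp_id=12: ✓ → 66626
emp_id=13: ✗
tenure_min = MIN(94899, 89870, 93463, 139280, 120463, 51630, 120876, 98514, 50616, 66626) = 50616
—
[ops_sum: dept IN ('ops', 'finance', 'sales') AND tenure <= 18]
emp_id=1: ✗
emp_id=2: ✓ → 89870
emp_id=3: ✗
emp_id=4: ✓ → 61684
emp_id=5: ✓ → 139280
emp_id=6: ✓ → 120463
emp_id=7: ✗
emp_id=8: ✗
emp_id=9: ✗
emp_id=10: ✗
emp_id=11: ✓ → 118247
emp_id=12: ✗
emp_id=13: ✗
ops_sum = 89870 + 61684 + 139280 + 120463 + 118247 = 529544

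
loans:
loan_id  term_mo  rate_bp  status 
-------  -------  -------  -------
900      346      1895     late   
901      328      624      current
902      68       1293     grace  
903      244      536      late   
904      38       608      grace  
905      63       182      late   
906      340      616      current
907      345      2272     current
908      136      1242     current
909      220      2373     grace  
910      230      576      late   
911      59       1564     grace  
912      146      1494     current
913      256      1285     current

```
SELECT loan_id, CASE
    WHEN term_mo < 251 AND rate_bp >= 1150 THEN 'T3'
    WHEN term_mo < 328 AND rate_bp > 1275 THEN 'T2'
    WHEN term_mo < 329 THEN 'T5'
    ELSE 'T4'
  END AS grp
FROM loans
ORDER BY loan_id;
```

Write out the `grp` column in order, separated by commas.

loan_id=900: ELSE → T4
loan_id=901: term_mo < 329 → T5
loan_id=902: term_mo < 251 AND rate_bp >= 1150 → T3
loan_id=903: term_mo < 329 → T5
loan_id=904: term_mo < 329 → T5
loan_id=905: term_mo < 329 → T5
loan_id=906: ELSE → T4
loan_id=907: ELSE → T4
loan_id=908: term_mo < 251 AND rate_bp >= 1150 → T3
loan_id=909: term_mo < 251 AND rate_bp >= 1150 → T3
loan_id=910: term_mo < 329 → T5
loan_id=911: term_mo < 251 AND rate_bp >= 1150 → T3
loan_id=912: term_mo < 251 AND rate_bp >= 1150 → T3
loan_id=913: term_mo < 328 AND rate_bp > 1275 → T2

T4, T5, T3, T5, T5, T5, T4, T4, T3, T3, T5, T3, T3, T2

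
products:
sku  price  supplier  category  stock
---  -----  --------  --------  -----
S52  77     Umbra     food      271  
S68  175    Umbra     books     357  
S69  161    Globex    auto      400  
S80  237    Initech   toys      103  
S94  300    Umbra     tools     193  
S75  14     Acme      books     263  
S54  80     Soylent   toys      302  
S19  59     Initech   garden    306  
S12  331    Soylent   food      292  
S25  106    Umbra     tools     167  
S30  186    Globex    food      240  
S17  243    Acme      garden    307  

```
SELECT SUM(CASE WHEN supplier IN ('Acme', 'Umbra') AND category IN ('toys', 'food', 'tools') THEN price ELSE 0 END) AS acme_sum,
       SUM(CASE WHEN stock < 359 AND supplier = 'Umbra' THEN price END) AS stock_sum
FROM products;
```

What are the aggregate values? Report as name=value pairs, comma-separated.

acme_sum=483, stock_sum=658

[acme_sum: supplier IN ('Acme', 'Umbra') AND category IN ('toys', 'food', 'tools')]
sku=S52: ✓ → 77
sku=S68: ✗
sku=S69: ✗
sku=S80: ✗
sku=S94: ✓ → 300
sku=S75: ✗
sku=S54: ✗
sku=S19: ✗
sku=S12: ✗
sku=S25: ✓ → 106
sku=S30: ✗
sku=S17: ✗
acme_sum = 77 + 300 + 106 = 483
—
[stock_sum: stock < 359 AND supplier = 'Umbra']
sku=S52: ✓ → 77
sku=S68: ✓ → 175
sku=S69: ✗
sku=S80: ✗
sku=S94: ✓ → 300
sku=S75: ✗
sku=S54: ✗
sku=S19: ✗
sku=S12: ✗
sku=S25: ✓ → 106
sku=S30: ✗
sku=S17: ✗
stock_sum = 77 + 175 + 300 + 106 = 658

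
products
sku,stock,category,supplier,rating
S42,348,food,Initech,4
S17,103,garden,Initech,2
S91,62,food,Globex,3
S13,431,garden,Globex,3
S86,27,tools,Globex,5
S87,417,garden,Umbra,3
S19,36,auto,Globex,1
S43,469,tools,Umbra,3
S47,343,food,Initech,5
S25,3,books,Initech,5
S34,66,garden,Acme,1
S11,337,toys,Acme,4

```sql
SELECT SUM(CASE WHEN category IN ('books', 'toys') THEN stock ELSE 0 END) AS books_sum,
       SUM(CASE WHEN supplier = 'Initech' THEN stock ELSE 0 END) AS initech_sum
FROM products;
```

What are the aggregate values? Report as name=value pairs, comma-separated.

books_sum=340, initech_sum=797

[books_sum: category IN ('books', 'toys')]
sku=S42: ✗
sku=S17: ✗
sku=S91: ✗
sku=S13: ✗
sku=S86: ✗
sku=S87: ✗
sku=S19: ✗
sku=S43: ✗
sku=S47: ✗
sku=S25: ✓ → 3
sku=S34: ✗
sku=S11: ✓ → 337
books_sum = 3 + 337 = 340
—
[initech_sum: supplier = 'Initech']
sku=S42: ✓ → 348
sku=S17: ✓ → 103
sku=S91: ✗
sku=S13: ✗
sku=S86: ✗
sku=S87: ✗
sku=S19: ✗
sku=S43: ✗
sku=S47: ✓ → 343
sku=S25: ✓ → 3
sku=S34: ✗
sku=S11: ✗
initech_sum = 348 + 103 + 343 + 3 = 797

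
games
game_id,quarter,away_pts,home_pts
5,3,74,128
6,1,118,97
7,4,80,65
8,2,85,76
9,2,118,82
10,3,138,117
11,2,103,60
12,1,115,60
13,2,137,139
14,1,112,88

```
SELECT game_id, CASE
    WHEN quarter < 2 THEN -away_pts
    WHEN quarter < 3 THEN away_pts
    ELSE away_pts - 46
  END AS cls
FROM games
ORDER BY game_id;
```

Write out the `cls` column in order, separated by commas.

28, -118, 34, 85, 118, 92, 103, -115, 137, -112

game_id=5: ELSE → 28
game_id=6: quarter < 2 → -118
game_id=7: ELSE → 34
game_id=8: quarter < 3 → 85
game_id=9: quarter < 3 → 118
game_id=10: ELSE → 92
game_id=11: quarter < 3 → 103
game_id=12: quarter < 2 → -115
game_id=13: quarter < 3 → 137
game_id=14: quarter < 2 → -112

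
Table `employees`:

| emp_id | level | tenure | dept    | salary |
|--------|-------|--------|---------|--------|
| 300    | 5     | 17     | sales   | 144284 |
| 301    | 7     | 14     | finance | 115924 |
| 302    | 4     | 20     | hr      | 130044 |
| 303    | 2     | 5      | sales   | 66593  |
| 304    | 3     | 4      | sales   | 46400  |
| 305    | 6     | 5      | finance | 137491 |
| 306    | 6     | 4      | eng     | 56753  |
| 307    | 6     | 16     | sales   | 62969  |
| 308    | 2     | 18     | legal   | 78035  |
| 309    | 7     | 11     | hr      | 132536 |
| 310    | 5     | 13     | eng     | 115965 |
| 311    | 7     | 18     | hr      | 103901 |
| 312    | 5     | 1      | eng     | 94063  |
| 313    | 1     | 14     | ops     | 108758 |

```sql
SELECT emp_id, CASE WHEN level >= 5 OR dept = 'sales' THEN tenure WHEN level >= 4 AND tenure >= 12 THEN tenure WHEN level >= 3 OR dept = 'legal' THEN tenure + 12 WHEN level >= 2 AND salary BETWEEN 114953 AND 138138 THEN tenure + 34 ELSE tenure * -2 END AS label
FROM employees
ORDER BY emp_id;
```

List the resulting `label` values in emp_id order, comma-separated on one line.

17, 14, 20, 5, 4, 5, 4, 16, 30, 11, 13, 18, 1, -28

emp_id=300: level >= 5 OR dept = 'sales' → 17
emp_id=301: level >= 5 OR dept = 'sales' → 14
emp_id=302: level >= 4 AND tenure >= 12 → 20
emp_id=303: level >= 5 OR dept = 'sales' → 5
emp_id=304: level >= 5 OR dept = 'sales' → 4
emp_id=305: level >= 5 OR dept = 'sales' → 5
emp_id=306: level >= 5 OR dept = 'sales' → 4
emp_id=307: level >= 5 OR dept = 'sales' → 16
emp_id=308: level >= 3 OR dept = 'legal' → 30
emp_id=309: level >= 5 OR dept = 'sales' → 11
emp_id=310: level >= 5 OR dept = 'sales' → 13
emp_id=311: level >= 5 OR dept = 'sales' → 18
emp_id=312: level >= 5 OR dept = 'sales' → 1
emp_id=313: ELSE → -28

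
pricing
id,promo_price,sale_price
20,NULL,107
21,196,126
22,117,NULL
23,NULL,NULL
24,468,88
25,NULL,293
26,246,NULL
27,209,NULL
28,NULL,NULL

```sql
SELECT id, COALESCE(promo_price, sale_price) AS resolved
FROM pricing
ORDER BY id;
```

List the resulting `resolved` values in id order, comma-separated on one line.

id=20: promo_price=NULL, sale_price=107 → 107
id=21: promo_price=196 → 196
id=22: promo_price=117 → 117
id=23: promo_price=NULL, sale_price=NULL (all NULL) → NULL
id=24: promo_price=468 → 468
id=25: promo_price=NULL, sale_price=293 → 293
id=26: promo_price=246 → 246
id=27: promo_price=209 → 209
id=28: promo_price=NULL, sale_price=NULL (all NULL) → NULL

107, 196, 117, NULL, 468, 293, 246, 209, NULL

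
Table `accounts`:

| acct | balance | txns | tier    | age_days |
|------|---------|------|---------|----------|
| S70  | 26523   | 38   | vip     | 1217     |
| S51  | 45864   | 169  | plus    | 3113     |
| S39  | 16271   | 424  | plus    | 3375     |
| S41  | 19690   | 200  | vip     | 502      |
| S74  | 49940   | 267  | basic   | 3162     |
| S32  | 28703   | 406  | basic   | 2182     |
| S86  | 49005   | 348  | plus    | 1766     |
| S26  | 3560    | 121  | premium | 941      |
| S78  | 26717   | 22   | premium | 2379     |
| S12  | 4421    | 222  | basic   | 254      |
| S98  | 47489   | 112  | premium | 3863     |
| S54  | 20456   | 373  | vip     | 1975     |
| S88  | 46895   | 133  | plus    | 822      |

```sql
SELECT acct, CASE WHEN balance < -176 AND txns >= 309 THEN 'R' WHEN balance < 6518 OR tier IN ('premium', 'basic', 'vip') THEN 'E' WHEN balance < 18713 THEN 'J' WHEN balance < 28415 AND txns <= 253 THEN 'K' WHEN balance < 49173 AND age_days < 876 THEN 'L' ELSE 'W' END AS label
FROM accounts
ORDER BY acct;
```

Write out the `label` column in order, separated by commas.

E, E, E, J, E, W, E, E, E, E, W, L, E

acct=S12: balance < 6518 OR tier IN ('premium', 'basic', 'vip') → E
acct=S26: balance < 6518 OR tier IN ('premium', 'basic', 'vip') → E
acct=S32: balance < 6518 OR tier IN ('premium', 'basic', 'vip') → E
acct=S39: balance < 18713 → J
acct=S41: balance < 6518 OR tier IN ('premium', 'basic', 'vip') → E
acct=S51: ELSE → W
acct=S54: balance < 6518 OR tier IN ('premium', 'basic', 'vip') → E
acct=S70: balance < 6518 OR tier IN ('premium', 'basic', 'vip') → E
acct=S74: balance < 6518 OR tier IN ('premium', 'basic', 'vip') → E
acct=S78: balance < 6518 OR tier IN ('premium', 'basic', 'vip') → E
acct=S86: ELSE → W
acct=S88: balance < 49173 AND age_days < 876 → L
acct=S98: balance < 6518 OR tier IN ('premium', 'basic', 'vip') → E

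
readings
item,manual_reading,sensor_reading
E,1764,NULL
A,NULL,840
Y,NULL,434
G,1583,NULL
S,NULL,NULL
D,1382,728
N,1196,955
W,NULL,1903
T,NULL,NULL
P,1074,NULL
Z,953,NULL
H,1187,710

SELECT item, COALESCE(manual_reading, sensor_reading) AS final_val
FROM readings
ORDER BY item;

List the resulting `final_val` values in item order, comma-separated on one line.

840, 1382, 1764, 1583, 1187, 1196, 1074, NULL, NULL, 1903, 434, 953

item=A: manual_reading=NULL, sensor_reading=840 → 840
item=D: manual_reading=1382 → 1382
item=E: manual_reading=1764 → 1764
item=G: manual_reading=1583 → 1583
item=H: manual_reading=1187 → 1187
item=N: manual_reading=1196 → 1196
item=P: manual_reading=1074 → 1074
item=S: manual_reading=NULL, sensor_reading=NULL (all NULL) → NULL
item=T: manual_reading=NULL, sensor_reading=NULL (all NULL) → NULL
item=W: manual_reading=NULL, sensor_reading=1903 → 1903
item=Y: manual_reading=NULL, sensor_reading=434 → 434
item=Z: manual_reading=953 → 953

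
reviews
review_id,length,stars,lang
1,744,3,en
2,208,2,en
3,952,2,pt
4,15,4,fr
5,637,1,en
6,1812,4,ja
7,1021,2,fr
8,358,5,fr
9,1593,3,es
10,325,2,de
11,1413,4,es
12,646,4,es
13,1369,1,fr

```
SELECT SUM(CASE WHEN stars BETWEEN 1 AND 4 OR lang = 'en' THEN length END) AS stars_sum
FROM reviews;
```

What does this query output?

review_id=1: ✓ → 744
review_id=2: ✓ → 208
review_id=3: ✓ → 952
review_id=4: ✓ → 15
review_id=5: ✓ → 637
review_id=6: ✓ → 1812
review_id=7: ✓ → 1021
review_id=8: ✗
review_id=9: ✓ → 1593
review_id=10: ✓ → 325
review_id=11: ✓ → 1413
review_id=12: ✓ → 646
review_id=13: ✓ → 1369
stars_sum = 744 + 208 + 952 + 15 + 637 + 1812 + 1021 + 1593 + 325 + 1413 + 646 + 1369 = 10735

10735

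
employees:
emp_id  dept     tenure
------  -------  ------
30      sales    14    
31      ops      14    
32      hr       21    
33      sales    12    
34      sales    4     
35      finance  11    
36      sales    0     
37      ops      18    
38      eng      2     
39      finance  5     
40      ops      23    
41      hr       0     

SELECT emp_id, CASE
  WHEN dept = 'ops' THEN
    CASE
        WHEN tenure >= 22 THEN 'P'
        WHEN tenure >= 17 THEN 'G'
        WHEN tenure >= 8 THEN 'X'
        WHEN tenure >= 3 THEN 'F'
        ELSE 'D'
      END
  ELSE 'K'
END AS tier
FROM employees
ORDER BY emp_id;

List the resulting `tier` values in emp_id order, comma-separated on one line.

emp_id=30: dept='sales' → outer ELSE → K
emp_id=31: dept='ops' → inner[tenure >= 8] → X
emp_id=32: dept='hr' → outer ELSE → K
emp_id=33: dept='sales' → outer ELSE → K
emp_id=34: dept='sales' → outer ELSE → K
emp_id=35: dept='finance' → outer ELSE → K
emp_id=36: dept='sales' → outer ELSE → K
emp_id=37: dept='ops' → inner[tenure >= 17] → G
emp_id=38: dept='eng' → outer ELSE → K
emp_id=39: dept='finance' → outer ELSE → K
emp_id=40: dept='ops' → inner[tenure >= 22] → P
emp_id=41: dept='hr' → outer ELSE → K

K, X, K, K, K, K, K, G, K, K, P, K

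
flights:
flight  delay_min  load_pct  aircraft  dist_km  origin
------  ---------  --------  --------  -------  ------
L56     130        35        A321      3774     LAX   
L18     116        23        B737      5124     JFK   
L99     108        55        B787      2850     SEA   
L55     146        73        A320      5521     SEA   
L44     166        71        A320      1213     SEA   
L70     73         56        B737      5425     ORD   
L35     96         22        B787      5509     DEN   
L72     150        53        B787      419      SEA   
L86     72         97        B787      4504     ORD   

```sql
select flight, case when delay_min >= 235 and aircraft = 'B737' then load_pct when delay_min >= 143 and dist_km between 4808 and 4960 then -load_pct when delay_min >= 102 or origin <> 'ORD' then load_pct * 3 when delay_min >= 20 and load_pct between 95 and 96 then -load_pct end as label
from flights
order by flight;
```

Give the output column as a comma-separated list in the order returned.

69, 66, 213, 219, 105, NULL, 159, NULL, 165

flight=L18: delay_min >= 102 or origin <> 'ORD' → 69
flight=L35: delay_min >= 102 or origin <> 'ORD' → 66
flight=L44: delay_min >= 102 or origin <> 'ORD' → 213
flight=L55: delay_min >= 102 or origin <> 'ORD' → 219
flight=L56: delay_min >= 102 or origin <> 'ORD' → 105
flight=L70: (no match → NULL) → NULL
flight=L72: delay_min >= 102 or origin <> 'ORD' → 159
flight=L86: (no match → NULL) → NULL
flight=L99: delay_min >= 102 or origin <> 'ORD' → 165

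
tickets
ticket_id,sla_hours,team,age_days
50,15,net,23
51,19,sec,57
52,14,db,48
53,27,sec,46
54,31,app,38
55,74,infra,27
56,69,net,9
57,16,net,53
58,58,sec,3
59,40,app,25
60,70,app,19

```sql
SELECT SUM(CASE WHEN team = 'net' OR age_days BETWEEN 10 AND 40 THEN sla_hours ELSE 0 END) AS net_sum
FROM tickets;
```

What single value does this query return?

ticket_id=50: ✓ → 15
ticket_id=51: ✗
ticket_id=52: ✗
ticket_id=53: ✗
ticket_id=54: ✓ → 31
ticket_id=55: ✓ → 74
ticket_id=56: ✓ → 69
ticket_id=57: ✓ → 16
ticket_id=58: ✗
ticket_id=59: ✓ → 40
ticket_id=60: ✓ → 70
net_sum = 15 + 31 + 74 + 69 + 16 + 40 + 70 = 315

315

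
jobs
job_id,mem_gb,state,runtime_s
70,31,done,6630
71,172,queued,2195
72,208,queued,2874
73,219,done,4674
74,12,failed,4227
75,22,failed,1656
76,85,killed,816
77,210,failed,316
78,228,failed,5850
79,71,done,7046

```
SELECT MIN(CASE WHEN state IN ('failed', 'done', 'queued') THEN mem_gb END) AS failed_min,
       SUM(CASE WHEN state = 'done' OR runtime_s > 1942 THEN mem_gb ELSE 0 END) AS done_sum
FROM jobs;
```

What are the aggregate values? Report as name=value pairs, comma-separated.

failed_min=12, done_sum=941

[failed_min: state IN ('failed', 'done', 'queued')]
job_id=70: ✓ → 31
job_id=71: ✓ → 172
job_id=72: ✓ → 208
job_id=73: ✓ → 219
job_id=74: ✓ → 12
job_id=75: ✓ → 22
job_id=76: ✗
job_id=77: ✓ → 210
job_id=78: ✓ → 228
job_id=79: ✓ → 71
failed_min = MIN(31, 172, 208, 219, 12, 22, 210, 228, 71) = 12
—
[done_sum: state = 'done' OR runtime_s > 1942]
job_id=70: ✓ → 31
job_id=71: ✓ → 172
job_id=72: ✓ → 208
job_id=73: ✓ → 219
job_id=74: ✓ → 12
job_id=75: ✗
job_id=76: ✗
job_id=77: ✗
job_id=78: ✓ → 228
job_id=79: ✓ → 71
done_sum = 31 + 172 + 208 + 219 + 12 + 228 + 71 = 941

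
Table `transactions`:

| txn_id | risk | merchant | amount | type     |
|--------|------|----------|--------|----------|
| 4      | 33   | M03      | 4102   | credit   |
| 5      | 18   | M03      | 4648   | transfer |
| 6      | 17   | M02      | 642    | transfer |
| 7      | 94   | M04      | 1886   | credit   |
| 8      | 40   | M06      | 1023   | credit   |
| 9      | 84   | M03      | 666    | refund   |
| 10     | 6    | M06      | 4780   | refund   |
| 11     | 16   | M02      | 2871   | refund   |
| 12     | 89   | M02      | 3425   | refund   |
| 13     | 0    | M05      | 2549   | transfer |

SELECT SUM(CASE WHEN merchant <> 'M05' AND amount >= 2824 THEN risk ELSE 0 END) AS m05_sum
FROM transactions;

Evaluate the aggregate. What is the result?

162

txn_id=4: ✓ → 33
txn_id=5: ✓ → 18
txn_id=6: ✗
txn_id=7: ✗
txn_id=8: ✗
txn_id=9: ✗
txn_id=10: ✓ → 6
txn_id=11: ✓ → 16
txn_id=12: ✓ → 89
txn_id=13: ✗
m05_sum = 33 + 18 + 6 + 16 + 89 = 162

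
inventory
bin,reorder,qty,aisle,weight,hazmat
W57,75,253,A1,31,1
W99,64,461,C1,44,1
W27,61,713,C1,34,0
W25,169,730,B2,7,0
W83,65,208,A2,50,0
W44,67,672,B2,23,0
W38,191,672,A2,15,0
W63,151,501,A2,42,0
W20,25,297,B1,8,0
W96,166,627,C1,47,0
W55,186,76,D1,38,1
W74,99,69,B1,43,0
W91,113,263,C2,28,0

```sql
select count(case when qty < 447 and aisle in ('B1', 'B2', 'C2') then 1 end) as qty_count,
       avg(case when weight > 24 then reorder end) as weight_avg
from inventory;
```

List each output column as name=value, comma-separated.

qty_count=3, weight_avg=108.8888888889

[qty_count: qty < 447 and aisle in ('B1', 'B2', 'C2')]
bin=W57: ✗
bin=W99: ✗
bin=W27: ✗
bin=W25: ✗
bin=W83: ✗
bin=W44: ✗
bin=W38: ✗
bin=W63: ✗
bin=W20: ✓ → 1
bin=W96: ✗
bin=W55: ✗
bin=W74: ✓ → 1
bin=W91: ✓ → 1
qty_count = COUNT(1, 1, 1) = 3
—
[weight_avg: weight > 24]
bin=W57: ✓ → 75
bin=W99: ✓ → 64
bin=W27: ✓ → 61
bin=W25: ✗
bin=W83: ✓ → 65
bin=W44: ✗
bin=W38: ✗
bin=W63: ✓ → 151
bin=W20: ✗
bin=W96: ✓ → 166
bin=W55: ✓ → 186
bin=W74: ✓ → 99
bin=W91: ✓ → 113
weight_avg = (75 + 64 + 61 + 65 + 151 + 166 + 186 + 99 + 113) / 9 = 108.8888888889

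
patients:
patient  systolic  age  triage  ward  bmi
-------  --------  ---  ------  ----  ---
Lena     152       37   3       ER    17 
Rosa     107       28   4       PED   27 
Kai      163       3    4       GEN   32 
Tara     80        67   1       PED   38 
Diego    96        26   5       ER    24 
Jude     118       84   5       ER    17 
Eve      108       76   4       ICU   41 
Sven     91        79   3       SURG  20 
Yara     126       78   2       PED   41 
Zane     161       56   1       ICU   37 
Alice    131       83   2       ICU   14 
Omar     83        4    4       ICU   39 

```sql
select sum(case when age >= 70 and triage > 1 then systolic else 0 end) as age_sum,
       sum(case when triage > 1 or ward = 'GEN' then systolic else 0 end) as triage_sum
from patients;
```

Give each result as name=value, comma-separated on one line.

[age_sum: age >= 70 and triage > 1]
patient=Lena: ✗
patient=Rosa: ✗
patient=Kai: ✗
patient=Tara: ✗
patient=Diego: ✗
patient=Jude: ✓ → 118
patient=Eve: ✓ → 108
patient=Sven: ✓ → 91
patient=Yara: ✓ → 126
patient=Zane: ✗
patient=Alice: ✓ → 131
patient=Omar: ✗
age_sum = 118 + 108 + 91 + 126 + 131 = 574
—
[triage_sum: triage > 1 or ward = 'GEN']
patient=Lena: ✓ → 152
patient=Rosa: ✓ → 107
patient=Kai: ✓ → 163
patient=Tara: ✗
patient=Diego: ✓ → 96
patient=Jude: ✓ → 118
patient=Eve: ✓ → 108
patient=Sven: ✓ → 91
patient=Yara: ✓ → 126
patient=Zane: ✗
patient=Alice: ✓ → 131
patient=Omar: ✓ → 83
triage_sum = 152 + 107 + 163 + 96 + 118 + 108 + 91 + 126 + 131 + 83 = 1175

age_sum=574, triage_sum=1175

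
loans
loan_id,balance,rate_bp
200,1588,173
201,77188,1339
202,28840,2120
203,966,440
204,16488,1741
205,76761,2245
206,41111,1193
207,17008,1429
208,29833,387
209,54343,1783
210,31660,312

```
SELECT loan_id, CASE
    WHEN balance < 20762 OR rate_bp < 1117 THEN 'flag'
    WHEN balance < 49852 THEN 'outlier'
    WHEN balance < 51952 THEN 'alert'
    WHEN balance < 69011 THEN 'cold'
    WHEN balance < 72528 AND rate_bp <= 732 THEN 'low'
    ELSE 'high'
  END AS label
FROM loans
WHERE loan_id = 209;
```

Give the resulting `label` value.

loan_id = 209: balance=54343, rate_bp=1783.
balance < 20762 OR rate_bp < 1117 → false
balance < 49852 → false
balance < 51952 → false
balance < 69011 → true → cold

cold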